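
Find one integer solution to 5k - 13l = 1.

Step 1: Check solvability.
gcd(5, 13) = 1
Since 1 divides 1, solutions exist.

Step 2: Apply extended Euclidean algorithm to find gcd.
We find integers such that 5*x0 + 13*y0 = 1

Step 3: Scale the particular solution.
Multiply by 1/1 = 1:
k = -5, l = -2

Step 4: Verify.
5*(-5) - 13*(-2) = 1 = 1 ✓

k = -5, l = -2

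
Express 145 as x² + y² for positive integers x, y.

We need to find integers x, y > 0 such that x² + y² = 145.
Trying x = 1: y² = 145 - 1² = 145 - 1 = 144
y = 12
Check: 1² + 12² = 1 + 144 = 145 ✓

145 = 1² + 12²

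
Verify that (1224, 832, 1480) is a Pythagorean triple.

Compute a² + b² = 1224² + 832² = 1498176 + 692224 = 2190400
Compute c² = 1480² = 2190400
Since 2190400 = 2190400, confirmed.

Yes, it is a Pythagorean triple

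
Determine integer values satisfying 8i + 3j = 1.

Step 1: Check solvability.
gcd(8, 3) = 1
Since 1 divides 1, solutions exist.

Step 2: Apply extended Euclidean algorithm to find gcd.
We find integers such that 8*x0 + 3*y0 = 1

Step 3: Scale the particular solution.
Multiply by 1/1 = 1:
i = -1, j = 3

Step 4: Verify.
8*(-1) + 3*(3) = 1 = 1 ✓

i = -1, j = 3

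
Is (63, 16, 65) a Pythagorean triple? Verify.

Compute a² + b² = 63² + 16² = 3969 + 256 = 4225
Compute c² = 65² = 4225
Since 4225 = 4225, confirmed.

Yes, it is a Pythagorean triple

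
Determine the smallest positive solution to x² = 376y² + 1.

We seek the smallest positive integers (x, y) with x² - 376y² = 1, i.e., x² = 376y² + 1.
Try successive y values:
y = 1: x² = 376·1² + 1 = 377, not a perfect square
y = 2: x² = 376·2² + 1 = 1505, not a perfect square
y = 3: x² = 376·3² + 1 = 3385, not a perfect square
... continuing the search (or via continued fractions) ...
y = 110532: x² = 376·110532² + 1 = 4593713457025, x = 2143295 ✓

Verify: 2143295² - 376·110532² = 4593713457025 - 4593713457024 = 1 ✓

x = 2143295, y = 110532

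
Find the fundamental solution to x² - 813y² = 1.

We seek the smallest positive integers (x, y) with x² - 813y² = 1, i.e., x² = 813y² + 1.
Try successive y values:
y = 1: x² = 813·1² + 1 = 814, not a perfect square
y = 2: x² = 813·2² + 1 = 3253, not a perfect square
y = 3: x² = 813·3² + 1 = 7318, not a perfect square
... continuing the search (or via continued fractions) ...
y = 76: x² = 813·76² + 1 = 4695889, x = 2167 ✓

Verify: 2167² - 813·76² = 4695889 - 4695888 = 1 ✓

x = 2167, y = 76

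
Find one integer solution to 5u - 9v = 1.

Step 1: Check solvability.
gcd(5, 9) = 1
Since 1 divides 1, solutions exist.

Step 2: Apply extended Euclidean algorithm to find gcd.
We find integers such that 5*x0 + 9*y0 = 1

Step 3: Scale the particular solution.
Multiply by 1/1 = 1:
u = 2, v = 1

Step 4: Verify.
5*(2) - 9*(1) = 1 = 1 ✓

u = 2, v = 1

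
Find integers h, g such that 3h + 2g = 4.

Step 1: Check solvability.
gcd(3, 2) = 1
Since 1 divides 4, solutions exist.

Step 2: Apply extended Euclidean algorithm to find gcd.
We find integers such that 3*x0 + 2*y0 = 1

Step 3: Scale the particular solution.
Multiply by 4/1 = 4:
h = 4, g = -4

Step 4: Verify.
3*(4) + 2*(-4) = 4 = 4 ✓

h = 4, g = -4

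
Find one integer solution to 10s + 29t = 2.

Step 1: Check solvability.
gcd(10, 29) = 1
Since 1 divides 2, solutions exist.

Step 2: Apply extended Euclidean algorithm to find gcd.
We find integers such that 10*x0 + 29*y0 = 1

Step 3: Scale the particular solution.
Multiply by 2/1 = 2:
s = 6, t = -2

Step 4: Verify.
10*(6) + 29*(-2) = 2 = 2 ✓

s = 6, t = -2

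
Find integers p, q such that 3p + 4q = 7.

Step 1: Check solvability.
gcd(3, 4) = 1
Since 1 divides 7, solutions exist.

Step 2: Apply extended Euclidean algorithm to find gcd.
We find integers such that 3*x0 + 4*y0 = 1

Step 3: Scale the particular solution.
Multiply by 7/1 = 7:
p = -7, q = 7

Step 4: Verify.
3*(-7) + 4*(7) = 7 = 7 ✓

p = -7, q = 7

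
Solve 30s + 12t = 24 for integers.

Step 1: Check solvability.
gcd(30, 12) = 6
Since 6 divides 24, solutions exist.

Step 2: Apply extended Euclidean algorithm to find gcd.
We find integers such that 30*x0 + 12*y0 = 6

Step 3: Scale the particular solution.
Multiply by 24/6 = 4:
s = 4, t = -8

Step 4: Verify.
30*(4) + 12*(-8) = 24 = 24 ✓

s = 4, t = -8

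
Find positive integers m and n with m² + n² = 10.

We need to find integers m, n > 0 such that m² + n² = 10.
Trying m = 1: n² = 10 - 1² = 10 - 1 = 9
n = 3
Check: 1² + 3² = 1 + 9 = 10 ✓

10 = 1² + 3²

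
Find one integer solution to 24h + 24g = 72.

Step 1: Check solvability.
gcd(24, 24) = 24
Since 24 divides 72, solutions exist.

Step 2: Apply extended Euclidean algorithm to find gcd.
We find integers such that 24*x0 + 24*y0 = 24

Step 3: Scale the particular solution.
Multiply by 72/24 = 3:
h = 0, g = 3

Step 4: Verify.
24*(0) + 24*(3) = 72 = 72 ✓

h = 0, g = 3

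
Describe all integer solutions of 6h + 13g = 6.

Step 1: Compute gcd(6, 13) = 1.
Since 1 divides 6, solutions exist.

Step 2: Find a particular solution using extended Euclidean algorithm.
We get h₀ = -12, g₀ = 6.
Check: 6*-12 + 13*6 = 6 = 6 ✓

Step 3: Write the general solution.
h = -12 + (13/1)t = -12 + 13t
g = 6 - (6/1)t = 6 - 6t
for any integer t.

h = -12 + 13t, g = 6 - 6t for integer t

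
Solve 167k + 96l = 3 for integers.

Step 1: Check solvability.
gcd(167, 96) = 1
Since 1 divides 3, solutions exist.

Step 2: Apply extended Euclidean algorithm to find gcd.
We find integers such that 167*x0 + 96*y0 = 1

Step 3: Scale the particular solution.
Multiply by 3/1 = 3:
k = 69, l = -120

Step 4: Verify.
167*(69) + 96*(-120) = 3 = 3 ✓

k = 69, l = -120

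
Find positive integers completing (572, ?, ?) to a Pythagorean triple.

We need the other leg and hypotenuse such that 572² + x² = c².
Take x = 315, c = 653: 572² + 315² = 327184 + 99225 = 426409 = 653² ✓
Triple: (315, 572, 653)

(315, 572, 653)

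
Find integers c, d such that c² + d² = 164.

We need to find integers c, d > 0 such that c² + d² = 164.
Trying c = 8: d² = 164 - 8² = 164 - 64 = 100
d = 10
Check: 8² + 10² = 64 + 100 = 164 ✓

164 = 8² + 10²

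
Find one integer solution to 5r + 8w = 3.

Step 1: Check solvability.
gcd(5, 8) = 1
Since 1 divides 3, solutions exist.

Step 2: Apply extended Euclidean algorithm to find gcd.
We find integers such that 5*x0 + 8*y0 = 1

Step 3: Scale the particular solution.
Multiply by 3/1 = 3:
r = -9, w = 6

Step 4: Verify.
5*(-9) + 8*(6) = 3 = 3 ✓

r = -9, w = 6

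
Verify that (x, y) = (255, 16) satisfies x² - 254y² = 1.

Compute x² = 255² = 65025
Compute 254y² = 254·16² = 254·256 = 65024
x² - 254y² = 65025 - 65024 = 1
Since this equals 1, (255, 16) is a solution.

Yes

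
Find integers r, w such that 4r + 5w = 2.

Step 1: Check solvability.
gcd(4, 5) = 1
Since 1 divides 2, solutions exist.

Step 2: Apply extended Euclidean algorithm to find gcd.
We find integers such that 4*x0 + 5*y0 = 1

Step 3: Scale the particular solution.
Multiply by 2/1 = 2:
r = -2, w = 2

Step 4: Verify.
4*(-2) + 5*(2) = 2 = 2 ✓

r = -2, w = 2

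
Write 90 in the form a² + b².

We need to find integers a, b > 0 such that a² + b² = 90.
Trying a = 3: b² = 90 - 3² = 90 - 9 = 81
b = 9
Check: 3² + 9² = 9 + 81 = 90 ✓

90 = 3² + 9²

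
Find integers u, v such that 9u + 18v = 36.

Step 1: Check solvability.
gcd(9, 18) = 9
Since 9 divides 36, solutions exist.

Step 2: Apply extended Euclidean algorithm to find gcd.
We find integers such that 9*x0 + 18*y0 = 9

Step 3: Scale the particular solution.
Multiply by 36/9 = 4:
u = 4, v = 0

Step 4: Verify.
9*(4) + 18*(0) = 36 = 36 ✓

u = 4, v = 0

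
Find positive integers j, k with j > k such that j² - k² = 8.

Factor: j² - k² = (j+k)(j-k) = 8.
We need two factors of 8 with the same parity.
Use j+k = 4 and j-k = 2 (product 4·2 = 8).
Adding: 2j = 6, so j = 3.
Subtracting: 2k = 2, so k = 1.
Check: 3² - 1² = 9 - 1 = 8 ✓

j = 3, k = 1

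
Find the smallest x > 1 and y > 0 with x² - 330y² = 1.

We seek the smallest positive integers (x, y) with x² - 330y² = 1, i.e., x² = 330y² + 1.
Try successive y values:
y = 1: x² = 330·1² + 1 = 331, not a perfect square
y = 2: x² = 330·2² + 1 = 1321, not a perfect square
y = 3: x² = 330·3² + 1 = 2971, not a perfect square
... continuing the search (or via continued fractions) ...
y = 6: x² = 330·6² + 1 = 11881, x = 109 ✓

Verify: 109² - 330·6² = 11881 - 11880 = 1 ✓

x = 109, y = 6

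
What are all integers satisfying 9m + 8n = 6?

Step 1: Compute gcd(9, 8) = 1.
Since 1 divides 6, solutions exist.

Step 2: Find a particular solution using extended Euclidean algorithm.
We get m₀ = 6, n₀ = -6.
Check: 9*6 + 8*-6 = 6 = 6 ✓

Step 3: Write the general solution.
m = 6 + (8/1)t = 6 + 8t
n = -6 - (9/1)t = -6 - 9t
for any integer t.

m = 6 + 8t, n = -6 - 9t for integer t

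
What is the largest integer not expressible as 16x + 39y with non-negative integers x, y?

For two coprime denominations a and b, the Frobenius number (largest value not representable as a non-negative combination) is ab - a - b.
Here gcd(16, 39) = 1, so they are coprime.
F(16, 39) = 16·39 - 16 - 39 = 624 - 55 = 569

569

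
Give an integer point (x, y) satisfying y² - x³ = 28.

Try small integer x values and check whether x³ + 28 is a perfect square.
x = -3: x³ + 28 = -3³ + 28 = -27 + 28 = 1
Is 1 a perfect square? 1² = 1 ✓
So (x, y) = (-3, 1) is a solution.

x = -3, y = 1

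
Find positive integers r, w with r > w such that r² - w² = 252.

Factor: r² - w² = (r+w)(r-w) = 252.
We need two factors of 252 with the same parity.
Use r+w = 126 and r-w = 2 (product 126·2 = 252).
Adding: 2r = 128, so r = 64.
Subtracting: 2w = 124, so w = 62.
Check: 64² - 62² = 4096 - 3844 = 252 ✓

r = 64, w = 62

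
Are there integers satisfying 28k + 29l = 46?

Step 1: Compute gcd(28, 29).
gcd(28, 29) = 1

Step 2: Check divisibility.
Does 1 divide 46? 46 = 1 x 46, so yes.

By the theorem on linear Diophantine equations, 28k + 29l = 46 has integer solutions if and only if gcd(28, 29) divides 46. Since 1 | 46, solutions exist.

Yes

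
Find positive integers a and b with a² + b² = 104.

We need to find integers a, b > 0 such that a² + b² = 104.
Trying a = 2: b² = 104 - 2² = 104 - 4 = 100
b = 10
Check: 2² + 10² = 4 + 100 = 104 ✓

104 = 2² + 10²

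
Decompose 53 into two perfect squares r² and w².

We need to find integers r, w > 0 such that r² + w² = 53.
Trying r = 2: w² = 53 - 2² = 53 - 4 = 49
w = 7
Check: 2² + 7² = 4 + 49 = 53 ✓

53 = 2² + 7²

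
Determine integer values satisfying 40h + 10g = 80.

Step 1: Check solvability.
gcd(40, 10) = 10
Since 10 divides 80, solutions exist.

Step 2: Apply extended Euclidean algorithm to find gcd.
We find integers such that 40*x0 + 10*y0 = 10

Step 3: Scale the particular solution.
Multiply by 80/10 = 8:
h = 0, g = 8

Step 4: Verify.
40*(0) + 10*(8) = 80 = 80 ✓

h = 0, g = 8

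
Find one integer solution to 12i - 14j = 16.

Step 1: Check solvability.
gcd(12, 14) = 2
Since 2 divides 16, solutions exist.

Step 2: Apply extended Euclidean algorithm to find gcd.
We find integers such that 12*x0 + 14*y0 = 2

Step 3: Scale the particular solution.
Multiply by 16/2 = 8:
i = -8, j = -8

Step 4: Verify.
12*(-8) - 14*(-8) = 16 = 16 ✓

i = -8, j = -8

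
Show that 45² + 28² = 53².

Compute a² + b² = 45² + 28² = 2025 + 784 = 2809
Compute c² = 53² = 2809
Since 2809 = 2809, confirmed.

Yes, it is a Pythagorean triple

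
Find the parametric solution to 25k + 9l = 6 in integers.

Step 1: Compute gcd(25, 9) = 1.
Since 1 divides 6, solutions exist.

Step 2: Find a particular solution using extended Euclidean algorithm.
We get k₀ = 24, l₀ = -66.
Check: 25*24 + 9*-66 = 6 = 6 ✓

Step 3: Write the general solution.
k = 24 + (9/1)t = 24 + 9t
l = -66 - (25/1)t = -66 - 25t
for any integer t.

k = 24 + 9t, l = -66 - 25t for integer t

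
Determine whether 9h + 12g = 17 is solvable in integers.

Step 1: Compute gcd(9, 12).
gcd(9, 12) = 3

Step 2: Check divisibility.
Does 3 divide 17? 17 = 3 x 5 + 2, so no.

By the theorem on linear Diophantine equations, 9h + 12g = 17 has integer solutions if and only if gcd(9, 12) divides 17. Since 3 does not divide 17, no solutions exist.

No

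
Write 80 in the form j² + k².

We need to find integers j, k > 0 such that j² + k² = 80.
Trying j = 4: k² = 80 - 4² = 80 - 16 = 64
k = 8
Check: 4² + 8² = 16 + 64 = 80 ✓

80 = 4² + 8²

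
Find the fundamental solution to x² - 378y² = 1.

We seek the smallest positive integers (x, y) with x² - 378y² = 1, i.e., x² = 378y² + 1.
Try successive y values:
y = 1: x² = 378·1² + 1 = 379, not a perfect square
y = 2: x² = 378·2² + 1 = 1513, not a perfect square
y = 3: x² = 378·3² + 1 = 3403, not a perfect square
... continuing the search (or via continued fractions) ...
y = 450: x² = 378·450² + 1 = 76545001, x = 8749 ✓

Verify: 8749² - 378·450² = 76545001 - 76545000 = 1 ✓

x = 8749, y = 450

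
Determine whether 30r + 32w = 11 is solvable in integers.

Step 1: Compute gcd(30, 32).
gcd(30, 32) = 2

Step 2: Check divisibility.
Does 2 divide 11? 11 = 2 x 5 + 1, so no.

By the theorem on linear Diophantine equations, 30r + 32w = 11 has integer solutions if and only if gcd(30, 32) divides 11. Since 2 does not divide 11, no solutions exist.

No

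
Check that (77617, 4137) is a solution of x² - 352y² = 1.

Compute x² = 77617² = 6024398689
Compute 352y² = 352·4137² = 352·17114769 = 6024398688
x² - 352y² = 6024398689 - 6024398688 = 1
Since this equals 1, (77617, 4137) is a solution.

Yes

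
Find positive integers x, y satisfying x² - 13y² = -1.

We need x² = 13y² - 1. Try successive y:
y = 1: x² = 13·1² - 1 = 12, not a perfect square
y = 2: x² = 13·2² - 1 = 51, not a perfect square
y = 3: x² = 13·3² - 1 = 116, not a perfect square
...
y = 5: x² = 13·5² - 1 = 324 = 18² ✓
Check: 18² - 13·5² = 324 - 325 = -1 ✓

x = 18, y = 5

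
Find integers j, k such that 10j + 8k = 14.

Step 1: Check solvability.
gcd(10, 8) = 2
Since 2 divides 14, solutions exist.

Step 2: Apply extended Euclidean algorithm to find gcd.
We find integers such that 10*x0 + 8*y0 = 2

Step 3: Scale the particular solution.
Multiply by 14/2 = 7:
j = 7, k = -7

Step 4: Verify.
10*(7) + 8*(-7) = 14 = 14 ✓

j = 7, k = -7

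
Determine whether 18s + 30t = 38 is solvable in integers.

Step 1: Compute gcd(18, 30).
gcd(18, 30) = 6

Step 2: Check divisibility.
Does 6 divide 38? 38 = 6 x 6 + 2, so no.

By the theorem on linear Diophantine equations, 18s + 30t = 38 has integer solutions if and only if gcd(18, 30) divides 38. Since 6 does not divide 38, no solutions exist.

No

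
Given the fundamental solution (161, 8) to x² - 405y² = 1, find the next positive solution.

Solutions to x² - Dy² = 1 are generated by powers of (x₀ + y₀√D).
The next solution satisfies x₁ + y₁√405 = (x₀ + y₀√405)², giving:
x₁ = x₀² + 405y₀² = 161² + 405·8² = 25921 + 25920 = 51841
y₁ = 2x₀y₀ = 2·161·8 = 2576

Verify: 51841² - 405·2576² = 2687489281 - 2687489280 = 1 ✓

x = 51841, y = 2576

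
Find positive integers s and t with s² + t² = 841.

We need to find integers s, t > 0 such that s² + t² = 841.
Trying s = 20: t² = 841 - 20² = 841 - 400 = 441
t = 21
Check: 20² + 21² = 400 + 441 = 841 ✓

841 = 20² + 21²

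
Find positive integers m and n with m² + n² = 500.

We need to find integers m, n > 0 such that m² + n² = 500.
Trying m = 4: n² = 500 - 4² = 500 - 16 = 484
n = 22
Check: 4² + 22² = 16 + 484 = 500 ✓

500 = 4² + 22²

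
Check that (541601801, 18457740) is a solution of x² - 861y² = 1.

Compute x² = 541601801² = 293332510846443601
Compute 861y² = 861·18457740² = 861·340688165907600 = 293332510846443600
x² - 861y² = 293332510846443601 - 293332510846443600 = 1
Since this equals 1, (541601801, 18457740) is a solution.

Yes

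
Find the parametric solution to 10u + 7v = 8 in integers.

Step 1: Compute gcd(10, 7) = 1.
Since 1 divides 8, solutions exist.

Step 2: Find a particular solution using extended Euclidean algorithm.
We get u₀ = -16, v₀ = 24.
Check: 10*-16 + 7*24 = 8 = 8 ✓

Step 3: Write the general solution.
u = -16 + (7/1)t = -16 + 7t
v = 24 - (10/1)t = 24 - 10t
for any integer t.

u = -16 + 7t, v = 24 - 10t for integer t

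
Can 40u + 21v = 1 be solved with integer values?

Step 1: Compute gcd(40, 21).
gcd(40, 21) = 1

Step 2: Check divisibility.
Does 1 divide 1? 1 = 1 x 1, so yes.

By the theorem on linear Diophantine equations, 40u + 21v = 1 has integer solutions if and only if gcd(40, 21) divides 1. Since 1 | 1, solutions exist.

Yes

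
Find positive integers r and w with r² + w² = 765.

We need to find integers r, w > 0 such that r² + w² = 765.
Trying r = 6: w² = 765 - 6² = 765 - 36 = 729
w = 27
Check: 6² + 27² = 36 + 729 = 765 ✓

765 = 6² + 27²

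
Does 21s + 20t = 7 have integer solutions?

Step 1: Compute gcd(21, 20).
gcd(21, 20) = 1

Step 2: Check divisibility.
Does 1 divide 7? 7 = 1 x 7, so yes.

By the theorem on linear Diophantine equations, 21s + 20t = 7 has integer solutions if and only if gcd(21, 20) divides 7. Since 1 | 7, solutions exist.

Yes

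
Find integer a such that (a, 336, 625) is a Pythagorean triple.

a² = c² - b² = 625² - 336² = 390625 - 112896 = 277729
a = sqrt(277729) = 527

527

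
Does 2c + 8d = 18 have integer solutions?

Step 1: Compute gcd(2, 8).
gcd(2, 8) = 2

Step 2: Check divisibility.
Does 2 divide 18? 18 = 2 x 9, so yes.

By the theorem on linear Diophantine equations, 2c + 8d = 18 has integer solutions if and only if gcd(2, 8) divides 18. Since 2 | 18, solutions exist.

Yes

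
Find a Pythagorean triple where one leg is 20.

We need the other leg and hypotenuse such that 20² + x² = c².
Take x = 15, c = 25: 20² + 15² = 400 + 225 = 625 = 25² ✓
Triple: (15, 20, 25)

(15, 20, 25)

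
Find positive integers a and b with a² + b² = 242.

We need to find integers a, b > 0 such that a² + b² = 242.
Trying a = 11: b² = 242 - 11² = 242 - 121 = 121
b = 11
Check: 11² + 11² = 121 + 121 = 242 ✓

242 = 11² + 11²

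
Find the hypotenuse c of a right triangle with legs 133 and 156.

c² = a² + b² = 133² + 156² = 17689 + 24336 = 42025
c = sqrt(42025) = 205

205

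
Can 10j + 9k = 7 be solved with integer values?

Step 1: Compute gcd(10, 9).
gcd(10, 9) = 1

Step 2: Check divisibility.
Does 1 divide 7? 7 = 1 x 7, so yes.

By the theorem on linear Diophantine equations, 10j + 9k = 7 has integer solutions if and only if gcd(10, 9) divides 7. Since 1 | 7, solutions exist.

Yes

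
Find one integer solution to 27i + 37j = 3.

Step 1: Check solvability.
gcd(27, 37) = 1
Since 1 divides 3, solutions exist.

Step 2: Apply extended Euclidean algorithm to find gcd.
We find integers such that 27*x0 + 37*y0 = 1

Step 3: Scale the particular solution.
Multiply by 3/1 = 3:
i = 33, j = -24

Step 4: Verify.
27*(33) + 37*(-24) = 3 = 3 ✓

i = 33, j = -24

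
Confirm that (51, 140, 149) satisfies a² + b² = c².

Compute a² + b² = 51² + 140² = 2601 + 19600 = 22201
Compute c² = 149² = 22201
Since 22201 = 22201, confirmed.

Yes, it is a Pythagorean triple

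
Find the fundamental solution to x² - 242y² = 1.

We seek the smallest positive integers (x, y) with x² - 242y² = 1, i.e., x² = 242y² + 1.
Try successive y values:
y = 1: x² = 242·1² + 1 = 243, not a perfect square
y = 2: x² = 242·2² + 1 = 969, not a perfect square
y = 3: x² = 242·3² + 1 = 2179, not a perfect square
... continuing the search (or via continued fractions) ...
y = 1260: x² = 242·1260² + 1 = 384199201, x = 19601 ✓

Verify: 19601² - 242·1260² = 384199201 - 384199200 = 1 ✓

x = 19601, y = 1260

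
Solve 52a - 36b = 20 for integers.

Step 1: Check solvability.
gcd(52, 36) = 4
Since 4 divides 20, solutions exist.

Step 2: Apply extended Euclidean algorithm to find gcd.
We find integers such that 52*x0 + 36*y0 = 4

Step 3: Scale the particular solution.
Multiply by 20/4 = 5:
a = -10, b = -15

Step 4: Verify.
52*(-10) - 36*(-15) = 20 = 20 ✓

a = -10, b = -15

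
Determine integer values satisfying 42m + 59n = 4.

Step 1: Check solvability.
gcd(42, 59) = 1
Since 1 divides 4, solutions exist.

Step 2: Apply extended Euclidean algorithm to find gcd.
We find integers such that 42*x0 + 59*y0 = 1

Step 3: Scale the particular solution.
Multiply by 4/1 = 4:
m = -28, n = 20

Step 4: Verify.
42*(-28) + 59*(20) = 4 = 4 ✓

m = -28, n = 20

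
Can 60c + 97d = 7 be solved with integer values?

Step 1: Compute gcd(60, 97).
gcd(60, 97) = 1

Step 2: Check divisibility.
Does 1 divide 7? 7 = 1 x 7, so yes.

By the theorem on linear Diophantine equations, 60c + 97d = 7 has integer solutions if and only if gcd(60, 97) divides 7. Since 1 | 7, solutions exist.

Yes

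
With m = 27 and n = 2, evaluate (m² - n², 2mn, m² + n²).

a = m² - n² = 729 - 4 = 725
b = 2mn = 2·27·2 = 108
c = m² + n² = 729 + 4 = 733
Verify: 725² + 108² = 525625 + 11664 = 537289 = 733² ✓

(725, 108, 733)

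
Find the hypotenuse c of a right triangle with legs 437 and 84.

c² = a² + b² = 437² + 84² = 190969 + 7056 = 198025
c = 445

445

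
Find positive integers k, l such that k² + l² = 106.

Search for k with 106 - k² a perfect square.
k = 5: 106 - 5² = 106 - 25 = 81 = 9² ✓
So k = 5, l = 9.

k = 5, l = 9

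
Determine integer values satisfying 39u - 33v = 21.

Step 1: Check solvability.
gcd(39, 33) = 3
Since 3 divides 21, solutions exist.

Step 2: Apply extended Euclidean algorithm to find gcd.
We find integers such that 39*x0 + 33*y0 = 3

Step 3: Scale the particular solution.
Multiply by 21/3 = 7:
u = -35, v = -42

Step 4: Verify.
39*(-35) - 33*(-42) = 21 = 21 ✓

u = -35, v = -42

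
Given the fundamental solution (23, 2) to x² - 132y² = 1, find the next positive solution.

Solutions to x² - Dy² = 1 are generated by powers of (x₀ + y₀√D).
The next solution satisfies x₁ + y₁√132 = (x₀ + y₀√132)², giving:
x₁ = x₀² + 132y₀² = 23² + 132·2² = 529 + 528 = 1057
y₁ = 2x₀y₀ = 2·23·2 = 92

Verify: 1057² - 132·92² = 1117249 - 1117248 = 1 ✓

x = 1057, y = 92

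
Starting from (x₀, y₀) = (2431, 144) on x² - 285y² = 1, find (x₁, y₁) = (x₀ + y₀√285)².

Solutions to x² - Dy² = 1 are generated by powers of (x₀ + y₀√D).
The next solution satisfies x₁ + y₁√285 = (x₀ + y₀√285)², giving:
x₁ = x₀² + 285y₀² = 2431² + 285·144² = 5909761 + 5909760 = 11819521
y₁ = 2x₀y₀ = 2·2431·144 = 700128

Verify: 11819521² - 285·700128² = 139701076669441 - 139701076669440 = 1 ✓

x = 11819521, y = 700128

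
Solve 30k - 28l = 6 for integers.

Step 1: Check solvability.
gcd(30, 28) = 2
Since 2 divides 6, solutions exist.

Step 2: Apply extended Euclidean algorithm to find gcd.
We find integers such that 30*x0 + 28*y0 = 2

Step 3: Scale the particular solution.
Multiply by 6/2 = 3:
k = 3, l = 3

Step 4: Verify.
30*(3) - 28*(3) = 6 = 6 ✓

k = 3, l = 3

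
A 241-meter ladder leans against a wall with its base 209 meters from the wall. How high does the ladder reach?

The ladder, wall, and ground form a right triangle with hypotenuse 241 and one leg 209.
By the Pythagorean theorem: h² = 241² - 209² = 58081 - 43681 = 14400
h = √14400 = 120 meters

120 meters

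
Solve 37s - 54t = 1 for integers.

Step 1: Check solvability.
gcd(37, 54) = 1
Since 1 divides 1, solutions exist.

Step 2: Apply extended Euclidean algorithm to find gcd.
We find integers such that 37*x0 + 54*y0 = 1

Step 3: Scale the particular solution.
Multiply by 1/1 = 1:
s = 19, t = 13

Step 4: Verify.
37*(19) - 54*(13) = 1 = 1 ✓

s = 19, t = 13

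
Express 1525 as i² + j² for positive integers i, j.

We need to find integers i, j > 0 such that i² + j² = 1525.
Trying i = 2: j² = 1525 - 2² = 1525 - 4 = 1521
j = 39
Check: 2² + 39² = 4 + 1521 = 1525 ✓

1525 = 2² + 39²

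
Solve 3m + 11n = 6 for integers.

Step 1: Check solvability.
gcd(3, 11) = 1
Since 1 divides 6, solutions exist.

Step 2: Apply extended Euclidean algorithm to find gcd.
We find integers such that 3*x0 + 11*y0 = 1

Step 3: Scale the particular solution.
Multiply by 6/1 = 6:
m = 24, n = -6

Step 4: Verify.
3*(24) + 11*(-6) = 6 = 6 ✓

m = 24, n = -6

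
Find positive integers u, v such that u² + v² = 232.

Search for u with 232 - u² a perfect square.
u = 6: 232 - 6² = 232 - 36 = 196 = 14² ✓
So u = 6, v = 14.

u = 6, v = 14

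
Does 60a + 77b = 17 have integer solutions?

Step 1: Compute gcd(60, 77).
gcd(60, 77) = 1

Step 2: Check divisibility.
Does 1 divide 17? 17 = 1 x 17, so yes.

By the theorem on linear Diophantine equations, 60a + 77b = 17 has integer solutions if and only if gcd(60, 77) divides 17. Since 1 | 17, solutions exist.

Yes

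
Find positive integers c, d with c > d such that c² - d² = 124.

Factor: c² - d² = (c+d)(c-d) = 124.
We need two factors of 124 with the same parity.
Use c+d = 62 and c-d = 2 (product 62·2 = 124).
Adding: 2c = 64, so c = 32.
Subtracting: 2d = 60, so d = 30.
Check: 32² - 30² = 1024 - 900 = 124 ✓

c = 32, d = 30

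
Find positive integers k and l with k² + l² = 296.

We need to find integers k, l > 0 such that k² + l² = 296.
Trying k = 10: l² = 296 - 10² = 296 - 100 = 196
l = 14
Check: 10² + 14² = 100 + 196 = 296 ✓

296 = 10² + 14²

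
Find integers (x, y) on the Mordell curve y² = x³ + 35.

Try small integer x values and check whether x³ + 35 is a perfect square.
x = 1: x³ + 35 = 1³ + 35 = 1 + 35 = 36
Is 36 a perfect square? 6² = 36 ✓
So (x, y) = (1, -6) is a solution.

x = 1, y = -6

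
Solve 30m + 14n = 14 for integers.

Step 1: Check solvability.
gcd(30, 14) = 2
Since 2 divides 14, solutions exist.

Step 2: Apply extended Euclidean algorithm to find gcd.
We find integers such that 30*x0 + 14*y0 = 2

Step 3: Scale the particular solution.
Multiply by 14/2 = 7:
m = 7, n = -14

Step 4: Verify.
30*(7) + 14*(-14) = 14 = 14 ✓

m = 7, n = -14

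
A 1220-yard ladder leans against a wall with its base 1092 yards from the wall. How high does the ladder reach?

The ladder, wall, and ground form a right triangle with hypotenuse 1220 and one leg 1092.
By the Pythagorean theorem: h² = 1220² - 1092² = 1488400 - 1192464 = 295936
h = √295936 = 544 yards

544 yards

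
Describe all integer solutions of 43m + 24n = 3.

Step 1: Compute gcd(43, 24) = 1.
Since 1 divides 3, solutions exist.

Step 2: Find a particular solution using extended Euclidean algorithm.
We get m₀ = -15, n₀ = 27.
Check: 43*-15 + 24*27 = 3 = 3 ✓

Step 3: Write the general solution.
m = -15 + (24/1)t = -15 + 24t
n = 27 - (43/1)t = 27 - 43t
for any integer t.

m = -15 + 24t, n = 27 - 43t for integer t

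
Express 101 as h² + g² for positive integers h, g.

We need to find integers h, g > 0 such that h² + g² = 101.
Trying h = 1: g² = 101 - 1² = 101 - 1 = 100
g = 10
Check: 1² + 10² = 1 + 100 = 101 ✓

101 = 1² + 10²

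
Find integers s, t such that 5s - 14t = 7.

Step 1: Check solvability.
gcd(5, 14) = 1
Since 1 divides 7, solutions exist.

Step 2: Apply extended Euclidean algorithm to find gcd.
We find integers such that 5*x0 + 14*y0 = 1

Step 3: Scale the particular solution.
Multiply by 7/1 = 7:
s = 21, t = 7

Step 4: Verify.
5*(21) - 14*(7) = 7 = 7 ✓

s = 21, t = 7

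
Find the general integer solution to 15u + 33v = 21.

Step 1: Compute gcd(15, 33) = 3.
Since 3 divides 21, solutions exist.

Step 2: Find a particular solution using extended Euclidean algorithm.
We get u₀ = -14, v₀ = 7.
Check: 15*-14 + 33*7 = 21 = 21 ✓

Step 3: Write the general solution.
u = -14 + (33/3)t = -14 + 11t
v = 7 - (15/3)t = 7 - 5t
for any integer t.

u = -14 + 11t, v = 7 - 5t for integer t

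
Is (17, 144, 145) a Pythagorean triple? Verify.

Compute a² + b² = 17² + 144² = 289 + 20736 = 21025
Compute c² = 145² = 21025
Since 21025 = 21025, confirmed.

Yes, it is a Pythagorean triple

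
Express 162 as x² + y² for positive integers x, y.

We need to find integers x, y > 0 such that x² + y² = 162.
Trying x = 9: y² = 162 - 9² = 162 - 81 = 81
y = 9
Check: 9² + 9² = 81 + 81 = 162 ✓

162 = 9² + 9²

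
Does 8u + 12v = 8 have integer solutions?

Step 1: Compute gcd(8, 12).
gcd(8, 12) = 4

Step 2: Check divisibility.
Does 4 divide 8? 8 = 4 x 2, so yes.

By the theorem on linear Diophantine equations, 8u + 12v = 8 has integer solutions if and only if gcd(8, 12) divides 8. Since 4 | 8, solutions exist.

Yes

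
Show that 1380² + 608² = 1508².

Compute a² + b²:
1380² + 608² = 1904400 + 369664 = 2274064
Compute c²:
1508² = 2274064
Since 2274064 = 2274064, it is a Pythagorean triple.

Yes, it is a Pythagorean triple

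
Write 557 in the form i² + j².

We need to find integers i, j > 0 such that i² + j² = 557.
Trying i = 14: j² = 557 - 14² = 557 - 196 = 361
j = 19
Check: 14² + 19² = 196 + 361 = 557 ✓

557 = 14² + 19²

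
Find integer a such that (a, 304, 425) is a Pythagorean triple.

a² = c² - b² = 425² - 304² = 180625 - 92416 = 88209
a = sqrt(88209) = 297

297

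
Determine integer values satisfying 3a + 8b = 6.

Step 1: Check solvability.
gcd(3, 8) = 1
Since 1 divides 6, solutions exist.

Step 2: Apply extended Euclidean algorithm to find gcd.
We find integers such that 3*x0 + 8*y0 = 1

Step 3: Scale the particular solution.
Multiply by 6/1 = 6:
a = 18, b = -6

Step 4: Verify.
3*(18) + 8*(-6) = 6 = 6 ✓

a = 18, b = -6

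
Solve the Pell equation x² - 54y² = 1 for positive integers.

We seek the smallest positive integers (x, y) with x² - 54y² = 1, i.e., x² = 54y² + 1.
Try successive y values:
y = 1: x² = 54·1² + 1 = 55, not a perfect square
y = 2: x² = 54·2² + 1 = 217, not a perfect square
y = 3: x² = 54·3² + 1 = 487, not a perfect square
... continuing the search (or via continued fractions) ...
y = 66: x² = 54·66² + 1 = 235225, x = 485 ✓

Verify: 485² - 54·66² = 235225 - 235224 = 1 ✓

x = 485, y = 66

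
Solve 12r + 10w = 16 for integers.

Step 1: Check solvability.
gcd(12, 10) = 2
Since 2 divides 16, solutions exist.

Step 2: Apply extended Euclidean algorithm to find gcd.
We find integers such that 12*x0 + 10*y0 = 2

Step 3: Scale the particular solution.
Multiply by 16/2 = 8:
r = 8, w = -8

Step 4: Verify.
12*(8) + 10*(-8) = 16 = 16 ✓

r = 8, w = -8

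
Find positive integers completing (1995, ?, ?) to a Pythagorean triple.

We need the other leg and hypotenuse such that 1995² + x² = c².
Take x = 476, c = 2051: 1995² + 476² = 3980025 + 226576 = 4206601 = 2051² ✓
Triple: (1995, 476, 2051)

(1995, 476, 2051)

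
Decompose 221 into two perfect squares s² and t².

We need to find integers s, t > 0 such that s² + t² = 221.
Trying s = 5: t² = 221 - 5² = 221 - 25 = 196
t = 14
Check: 5² + 14² = 25 + 196 = 221 ✓

221 = 5² + 14²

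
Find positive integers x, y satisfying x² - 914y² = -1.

We need x² = 914y² - 1. Try successive y:
y = 1: x² = 914·1² - 1 = 913, not a perfect square
y = 2: x² = 914·2² - 1 = 3655, not a perfect square
y = 3: x² = 914·3² - 1 = 8225, not a perfect square
...
y = 185: x² = 914·185² - 1 = 31281649 = 5593² ✓
Check: 5593² - 914·185² = 31281649 - 31281650 = -1 ✓

x = 5593, y = 185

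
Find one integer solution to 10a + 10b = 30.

Step 1: Check solvability.
gcd(10, 10) = 10
Since 10 divides 30, solutions exist.

Step 2: Apply extended Euclidean algorithm to find gcd.
We find integers such that 10*x0 + 10*y0 = 10

Step 3: Scale the particular solution.
Multiply by 30/10 = 3:
a = 0, b = 3

Step 4: Verify.
10*(0) + 10*(3) = 30 = 30 ✓

a = 0, b = 3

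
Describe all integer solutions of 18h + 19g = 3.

Step 1: Compute gcd(18, 19) = 1.
Since 1 divides 3, solutions exist.

Step 2: Find a particular solution using extended Euclidean algorithm.
We get h₀ = -3, g₀ = 3.
Check: 18*-3 + 19*3 = 3 = 3 ✓

Step 3: Write the general solution.
h = -3 + (19/1)t = -3 + 19t
g = 3 - (18/1)t = 3 - 18t
for any integer t.

h = -3 + 19t, g = 3 - 18t for integer t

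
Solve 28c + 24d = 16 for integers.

Step 1: Check solvability.
gcd(28, 24) = 4
Since 4 divides 16, solutions exist.

Step 2: Apply extended Euclidean algorithm to find gcd.
We find integers such that 28*x0 + 24*y0 = 4

Step 3: Scale the particular solution.
Multiply by 16/4 = 4:
c = 4, d = -4

Step 4: Verify.
28*(4) + 24*(-4) = 16 = 16 ✓

c = 4, d = -4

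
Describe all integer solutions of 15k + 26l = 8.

Step 1: Compute gcd(15, 26) = 1.
Since 1 divides 8, solutions exist.

Step 2: Find a particular solution using extended Euclidean algorithm.
We get k₀ = 56, l₀ = -32.
Check: 15*56 + 26*-32 = 8 = 8 ✓

Step 3: Write the general solution.
k = 56 + (26/1)t = 56 + 26t
l = -32 - (15/1)t = -32 - 15t
for any integer t.

k = 56 + 26t, l = -32 - 15t for integer t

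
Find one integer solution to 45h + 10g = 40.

Step 1: Check solvability.
gcd(45, 10) = 5
Since 5 divides 40, solutions exist.

Step 2: Apply extended Euclidean algorithm to find gcd.
We find integers such that 45*x0 + 10*y0 = 5

Step 3: Scale the particular solution.
Multiply by 40/5 = 8:
h = 8, g = -32

Step 4: Verify.
45*(8) + 10*(-32) = 40 = 40 ✓

h = 8, g = -32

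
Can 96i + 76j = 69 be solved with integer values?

Step 1: Compute gcd(96, 76).
gcd(96, 76) = 4

Step 2: Check divisibility.
Does 4 divide 69? 69 = 4 x 17 + 1, so no.

By the theorem on linear Diophantine equations, 96i + 76j = 69 has integer solutions if and only if gcd(96, 76) divides 69. Since 4 does not divide 69, no solutions exist.

No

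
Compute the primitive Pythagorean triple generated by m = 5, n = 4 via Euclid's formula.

a = m² - n² = 25 - 16 = 9
b = 2mn = 2·5·4 = 40
c = m² + n² = 25 + 16 = 41
Verify: 9² + 40² = 81 + 1600 = 1681 = 41² ✓

(9, 40, 41)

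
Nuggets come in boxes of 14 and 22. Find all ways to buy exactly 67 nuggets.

We need non-negative integers (x, y) with 14x + 22y = 67.
For each x in 0..4, check if 67 - 14x is a non-negative multiple of 22.
No x yields an integer y ≥ 0.

No solution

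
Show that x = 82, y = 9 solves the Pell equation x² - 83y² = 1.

Compute x² = 82² = 6724
Compute 83y² = 83·9² = 83·81 = 6723
x² - 83y² = 6724 - 6723 = 1
Since this equals 1, (82, 9) is a solution.

Yes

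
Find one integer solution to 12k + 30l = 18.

Step 1: Check solvability.
gcd(12, 30) = 6
Since 6 divides 18, solutions exist.

Step 2: Apply extended Euclidean algorithm to find gcd.
We find integers such that 12*x0 + 30*y0 = 6

Step 3: Scale the particular solution.
Multiply by 18/6 = 3:
k = -6, l = 3

Step 4: Verify.
12*(-6) + 30*(3) = 18 = 18 ✓

k = -6, l = 3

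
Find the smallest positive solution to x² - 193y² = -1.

We need x² = 193y² - 1. Try successive y:
y = 1: x² = 193·1² - 1 = 192, not a perfect square
y = 2: x² = 193·2² - 1 = 771, not a perfect square
y = 3: x² = 193·3² - 1 = 1736, not a perfect square
...
y = 126985: x² = 193·126985² - 1 = 3112161713424 = 1764132² ✓
Check: 1764132² - 193·126985² = 3112161713424 - 3112161713425 = -1 ✓

x = 1764132, y = 126985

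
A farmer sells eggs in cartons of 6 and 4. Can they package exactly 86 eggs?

We need non-negative a, b with 6a + 4b = 86.
gcd(6, 4) = 2 divides 86.
Try a = 1: 4b = 86 - 6 = 80, so b = 20.
One way: 1 cartons of 6 and 20 cartons of 4.

Yes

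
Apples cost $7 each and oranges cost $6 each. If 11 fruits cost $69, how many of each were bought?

Let a = apples, o = oranges.
a + o = 11
7a + 6o = 69
Substitute o = 11 - a:
7a + 6(11 - a) = 69
(7 - 6)a = 69 - 66
1a = 3
a = 3, o = 11 - 3 = 8

Apples: 3, Oranges: 8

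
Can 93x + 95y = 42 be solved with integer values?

Step 1: Compute gcd(93, 95).
gcd(93, 95) = 1

Step 2: Check divisibility.
Does 1 divide 42? 42 = 1 x 42, so yes.

By the theorem on linear Diophantine equations, 93x + 95y = 42 has integer solutions if and only if gcd(93, 95) divides 42. Since 1 | 42, solutions exist.

Yes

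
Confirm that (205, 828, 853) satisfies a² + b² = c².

Compute a² + b² = 205² + 828² = 42025 + 685584 = 727609
Compute c² = 853² = 727609
Since 727609 = 727609, confirmed.

Yes, it is a Pythagorean triple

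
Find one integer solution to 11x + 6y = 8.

Step 1: Check solvability.
gcd(11, 6) = 1
Since 1 divides 8, solutions exist.

Step 2: Apply extended Euclidean algorithm to find gcd.
We find integers such that 11*x0 + 6*y0 = 1

Step 3: Scale the particular solution.
Multiply by 8/1 = 8:
x = -8, y = 16

Step 4: Verify.
11*(-8) + 6*(16) = 8 = 8 ✓

x = -8, y = 16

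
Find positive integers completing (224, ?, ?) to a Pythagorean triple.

We need the other leg and hypotenuse such that 224² + x² = c².
Take x = 207, c = 305: 224² + 207² = 50176 + 42849 = 93025 = 305² ✓
Triple: (207, 224, 305)

(207, 224, 305)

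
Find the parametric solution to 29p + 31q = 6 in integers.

Step 1: Compute gcd(29, 31) = 1.
Since 1 divides 6, solutions exist.

Step 2: Find a particular solution using extended Euclidean algorithm.
We get p₀ = 90, q₀ = -84.
Check: 29*90 + 31*-84 = 6 = 6 ✓

Step 3: Write the general solution.
p = 90 + (31/1)t = 90 + 31t
q = -84 - (29/1)t = -84 - 29t
for any integer t.

p = 90 + 31t, q = -84 - 29t for integer t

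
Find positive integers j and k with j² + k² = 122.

We need to find integers j, k > 0 such that j² + k² = 122.
Trying j = 1: k² = 122 - 1² = 122 - 1 = 121
k = 11
Check: 1² + 11² = 1 + 121 = 122 ✓

122 = 1² + 11²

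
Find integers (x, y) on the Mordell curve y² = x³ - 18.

Try small integer x values and check whether x³ - 18 is a perfect square.
x = 3: x³ - 18 = 3³ - 18 = 27 - 18 = 9
Is 9 a perfect square? 3² = 9 ✓
So (x, y) = (3, 3) is a solution.

x = 3, y = 3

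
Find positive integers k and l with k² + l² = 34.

We need to find integers k, l > 0 such that k² + l² = 34.
Trying k = 3: l² = 34 - 3² = 34 - 9 = 25
l = 5
Check: 3² + 5² = 9 + 25 = 34 ✓

34 = 3² + 5²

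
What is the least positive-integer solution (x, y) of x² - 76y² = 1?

We seek the smallest positive integers (x, y) with x² - 76y² = 1, i.e., x² = 76y² + 1.
Try successive y values:
y = 1: x² = 76·1² + 1 = 77, not a perfect square
y = 2: x² = 76·2² + 1 = 305, not a perfect square
y = 3: x² = 76·3² + 1 = 685, not a perfect square
... continuing the search (or via continued fractions) ...
y = 6630: x² = 76·6630² + 1 = 3340724401, x = 57799 ✓

Verify: 57799² - 76·6630² = 3340724401 - 3340724400 = 1 ✓

x = 57799, y = 6630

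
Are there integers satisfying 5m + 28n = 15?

Step 1: Compute gcd(5, 28).
gcd(5, 28) = 1

Step 2: Check divisibility.
Does 1 divide 15? 15 = 1 x 15, so yes.

By the theorem on linear Diophantine equations, 5m + 28n = 15 has integer solutions if and only if gcd(5, 28) divides 15. Since 1 | 15, solutions exist.

Yes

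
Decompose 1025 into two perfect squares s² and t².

We need to find integers s, t > 0 such that s² + t² = 1025.
Trying s = 1: t² = 1025 - 1² = 1025 - 1 = 1024
t = 32
Check: 1² + 32² = 1 + 1024 = 1025 ✓

1025 = 1² + 32²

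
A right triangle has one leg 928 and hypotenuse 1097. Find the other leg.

a² = c² - b² = 1203409 - 861184 = 342225
a = 585

585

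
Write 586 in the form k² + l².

We need to find integers k, l > 0 such that k² + l² = 586.
Trying k = 15: l² = 586 - 15² = 586 - 225 = 361
l = 19
Check: 15² + 19² = 225 + 361 = 586 ✓

586 = 15² + 19²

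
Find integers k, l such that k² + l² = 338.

We need to find integers k, l > 0 such that k² + l² = 338.
Trying k = 7: l² = 338 - 7² = 338 - 49 = 289
l = 17
Check: 7² + 17² = 49 + 289 = 338 ✓

338 = 7² + 17²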